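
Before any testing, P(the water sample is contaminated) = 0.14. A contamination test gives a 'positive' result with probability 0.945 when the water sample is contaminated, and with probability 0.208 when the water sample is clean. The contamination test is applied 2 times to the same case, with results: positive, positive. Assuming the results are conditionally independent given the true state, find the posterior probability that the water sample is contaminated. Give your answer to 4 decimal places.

Posterior P(H) ≈ 0.7707

Let H be the event that the water sample is contaminated; start with P(H) = 0.14. P('positive'|H) = 0.945, P('positive'|¬H) = 0.208.
Update on result 1 ('positive'): P(H) ← 0.945·0.1400 / (0.945·0.1400 + 0.208·0.8600) = 0.13230/0.31118 = 0.4252.
Update on result 2 ('positive'): P(H) ← 0.945·0.4252 / (0.945·0.4252 + 0.208·0.5748) = 0.40177/0.52134 = 0.7707.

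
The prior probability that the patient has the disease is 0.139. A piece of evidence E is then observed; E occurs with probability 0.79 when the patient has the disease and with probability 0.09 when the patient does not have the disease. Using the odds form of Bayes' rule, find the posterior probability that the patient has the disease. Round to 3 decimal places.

Prior odds = 0.139/(1−0.139) = 0.16144.
Likelihood ratio for E = 0.79/0.09 = 8.7778.
Posterior odds = prior odds × LR = 1.4171.
Posterior probability = odds/(1+odds) = 1.4171/2.4171 = 0.586.

Posterior probability ≈ 0.586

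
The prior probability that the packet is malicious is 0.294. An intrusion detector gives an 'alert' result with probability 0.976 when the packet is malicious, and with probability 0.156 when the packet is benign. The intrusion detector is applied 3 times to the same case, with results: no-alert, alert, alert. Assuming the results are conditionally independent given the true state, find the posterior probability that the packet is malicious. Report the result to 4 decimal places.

With H the event that the packet is malicious, the joint likelihood of the observed sequence is P(data|H) = 0.024·0.976·0.976 = 0.022862 and P(data|¬H) = 0.844·0.156·0.156 = 0.020540.
Bayes: P(H|data) = 0.294·0.022862 / (0.294·0.022862 + 0.706·0.020540) = 0.0067214/0.021222 = 0.3167.

Posterior P(H) ≈ 0.3167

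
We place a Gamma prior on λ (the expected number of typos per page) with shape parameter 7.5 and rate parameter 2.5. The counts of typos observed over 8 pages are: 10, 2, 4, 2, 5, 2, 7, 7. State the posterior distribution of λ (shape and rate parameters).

Posterior: Gamma(shape=46.5, rate=10.5)

Total count ∑xᵢ = 39 over n = 8 pages.
Gamma is conjugate to the Poisson likelihood: posterior is Gamma(shape = 7.5+39 = 46.5, rate = 2.5+8 = 10.5).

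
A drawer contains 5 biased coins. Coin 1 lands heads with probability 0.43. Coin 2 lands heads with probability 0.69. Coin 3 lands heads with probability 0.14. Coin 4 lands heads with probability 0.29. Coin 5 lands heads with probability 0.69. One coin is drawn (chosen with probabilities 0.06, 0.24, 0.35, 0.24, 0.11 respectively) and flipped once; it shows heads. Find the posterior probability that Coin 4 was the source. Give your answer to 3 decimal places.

Tabulate prior·likelihood by source: [1] prior 0.06, lik 0.43, product 0.02580; [2] prior 0.24, lik 0.69, product 0.1656; [3] prior 0.35, lik 0.14, product 0.04900; [4] prior 0.24, lik 0.29, product 0.06960; [5] prior 0.11, lik 0.69, product 0.07590.
Normalizing constant = 0.38590; the posterior for Coin 4 is its product over the sum, 0.06960/0.38590 = 0.180.

Posterior probability ≈ 0.180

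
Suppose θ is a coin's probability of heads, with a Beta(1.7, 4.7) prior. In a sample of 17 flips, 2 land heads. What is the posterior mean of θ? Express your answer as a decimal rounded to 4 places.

Observing 2 successes and 15 failures updates Beta(1.7, 4.7) by adding the success and failure counts to the two shape parameters: α = 1.7+2 = 3.7, β = 4.7+15 = 19.7.
Posterior mean = α/(α+β) = 3.7/23.4 = 0.1581.

Posterior mean ≈ 0.1581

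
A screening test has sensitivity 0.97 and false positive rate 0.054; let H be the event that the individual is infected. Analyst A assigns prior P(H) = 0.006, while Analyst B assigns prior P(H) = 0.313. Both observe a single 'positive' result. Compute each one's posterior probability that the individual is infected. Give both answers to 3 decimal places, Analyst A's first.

Analyst A: 0.098; Analyst B: 0.891

The likelihood ratio for a 'positive' result is 0.97/0.054 = 17.963.
Analyst A: prior odds 0.006/0.994 = 0.0060362; posterior odds 0.10843; posterior probability 0.098.
Analyst B: prior odds 0.313/0.687 = 0.45560; posterior odds 8.1840; posterior probability 0.891.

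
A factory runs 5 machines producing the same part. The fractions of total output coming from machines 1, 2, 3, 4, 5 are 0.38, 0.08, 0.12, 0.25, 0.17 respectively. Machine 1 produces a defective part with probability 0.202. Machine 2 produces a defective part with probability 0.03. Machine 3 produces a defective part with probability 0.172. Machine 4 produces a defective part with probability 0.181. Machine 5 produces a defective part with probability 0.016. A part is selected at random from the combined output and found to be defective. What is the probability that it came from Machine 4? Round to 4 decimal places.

Posterior probability ≈ 0.3062

P(defective|M1) = 0.202; P(defective|M2) = 0.03; P(defective|M3) = 0.172; P(defective|M4) = 0.181; P(defective|M5) = 0.016.
Prior × likelihood for each source: 0.38·0.202=0.07676, 0.08·0.03=0.002400, 0.12·0.172=0.02064, 0.25·0.181=0.04525, 0.17·0.016=0.002720. Summing gives P(defective) = 0.14777.
P(Machine 4 | defective) = 0.04525 / 0.14777 = 0.3062.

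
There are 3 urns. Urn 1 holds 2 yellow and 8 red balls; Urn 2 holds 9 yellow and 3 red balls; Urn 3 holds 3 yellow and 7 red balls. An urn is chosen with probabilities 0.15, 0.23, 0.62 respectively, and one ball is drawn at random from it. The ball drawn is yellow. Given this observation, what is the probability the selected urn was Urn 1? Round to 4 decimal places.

P(yellow|Urn 1) = 0.2; P(yellow|Urn 2) = 0.75; P(yellow|Urn 3) = 0.3.
Prior × likelihood for each source: 0.15·0.2=0.03000, 0.23·0.75=0.1725, 0.62·0.3=0.1860. Summing gives P(yellow) = 0.38850.
P(Urn 1 | yellow) = 0.03000 / 0.38850 = 0.0772.

Posterior probability ≈ 0.0772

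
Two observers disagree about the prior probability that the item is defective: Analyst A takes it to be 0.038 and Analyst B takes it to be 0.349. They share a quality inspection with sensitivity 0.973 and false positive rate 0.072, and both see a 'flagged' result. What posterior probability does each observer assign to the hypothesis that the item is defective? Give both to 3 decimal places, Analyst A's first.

Analyst A: 0.348; Analyst B: 0.879

P('+'|H) = 0.973, P('+'|¬H) = 0.072.
Analyst A: numerator 0.973·0.038 = 0.036974; evidence = 0.036974+0.072·0.962 = 0.10624; posterior = 0.348.
Analyst B: numerator 0.973·0.349 = 0.33958; evidence = 0.33958+0.072·0.651 = 0.38645; posterior = 0.879.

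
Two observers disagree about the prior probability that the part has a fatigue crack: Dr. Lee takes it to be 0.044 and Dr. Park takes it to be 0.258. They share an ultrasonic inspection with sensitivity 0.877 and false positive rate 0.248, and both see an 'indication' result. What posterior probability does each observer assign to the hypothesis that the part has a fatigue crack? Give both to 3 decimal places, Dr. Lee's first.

Dr. Lee: 0.140; Dr. Park: 0.551

The likelihood ratio for an 'indication' result is 0.877/0.248 = 3.5363.
Dr. Lee: prior odds 0.044/0.956 = 0.046025; posterior odds 0.16276; posterior probability 0.140.
Dr. Park: prior odds 0.258/0.742 = 0.34771; posterior odds 1.2296; posterior probability 0.551.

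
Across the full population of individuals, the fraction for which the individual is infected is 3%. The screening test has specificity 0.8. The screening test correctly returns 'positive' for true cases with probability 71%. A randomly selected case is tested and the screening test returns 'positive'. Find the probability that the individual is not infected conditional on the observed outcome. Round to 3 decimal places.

P(¬H | E) ≈ 0.901

Let H be the event that the individual is infected. P(H) = 0.03, so P(¬H) = 0.97. With E the 'positive' result, P(E|H) = 0.71 and P(E|¬H) = 0.2.
P(E) = 0.71·0.03 + 0.2·0.97 = 0.021300 + 0.19400 = 0.21530.
By Bayes' theorem, P(H|E) = 0.021300 / 0.21530 = 0.099. Hence P(¬H|E) = 1 − 0.099 = 0.901.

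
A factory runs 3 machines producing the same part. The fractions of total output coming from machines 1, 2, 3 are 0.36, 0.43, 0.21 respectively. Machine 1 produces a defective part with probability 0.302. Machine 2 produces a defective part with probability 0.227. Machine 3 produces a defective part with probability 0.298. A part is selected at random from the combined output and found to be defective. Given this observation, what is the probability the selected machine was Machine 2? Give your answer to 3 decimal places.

Posterior probability ≈ 0.363

Tabulate prior·likelihood by source: [1] prior 0.36, lik 0.302, product 0.1087; [2] prior 0.43, lik 0.227, product 0.09761; [3] prior 0.21, lik 0.298, product 0.06258.
Normalizing constant = 0.26891; the posterior for Machine 2 is its product over the sum, 0.09761/0.26891 = 0.363.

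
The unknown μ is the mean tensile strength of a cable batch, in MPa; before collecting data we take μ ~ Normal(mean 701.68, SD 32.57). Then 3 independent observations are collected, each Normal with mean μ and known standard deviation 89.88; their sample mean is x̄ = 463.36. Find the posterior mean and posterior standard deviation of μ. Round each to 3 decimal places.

With known σ, the Normal prior is conjugate. Weight on the data is w = (n/σ²)/(n/σ² + 1/τ₀²) = 0.00037136/(0.00037136+0.00094268) = 0.28261.
Posterior mean = w·x̄ + (1−w)·μ₀ = 0.28261·463.36 + 0.71739·701.68 = 634.329. Posterior variance = 1/(0.00037136+0.00094268) = 761.012, so SD = 27.586.

Posterior mean ≈ 634.329; posterior SD ≈ 27.586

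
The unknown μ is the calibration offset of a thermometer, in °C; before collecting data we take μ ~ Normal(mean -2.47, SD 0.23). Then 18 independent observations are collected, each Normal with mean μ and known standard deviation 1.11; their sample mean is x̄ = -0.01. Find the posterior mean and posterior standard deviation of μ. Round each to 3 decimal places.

With known σ, the Normal prior is conjugate. Weight on the data is w = (n/σ²)/(n/σ² + 1/τ₀²) = 14.6092/(14.6092+18.9036) = 0.43593.
Posterior mean = w·x̄ + (1−w)·μ₀ = 0.43593·-0.01 + 0.56407·-2.47 = -1.398. Posterior variance = 1/(14.6092+18.9036) = 0.0298393, so SD = 0.173.

Posterior mean ≈ -1.398; posterior SD ≈ 0.173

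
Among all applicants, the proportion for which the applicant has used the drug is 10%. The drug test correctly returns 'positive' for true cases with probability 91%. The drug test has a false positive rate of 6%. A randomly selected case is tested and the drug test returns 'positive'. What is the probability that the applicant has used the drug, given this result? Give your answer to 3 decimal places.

Write H for 'the applicant has used the drug'. Prior odds H:¬H = 0.1/0.9 = 0.11111. For the 'positive' outcome, the likelihood ratio is 0.91/0.06 = 15.167.
Posterior odds = 0.11111 × 15.167 = 1.6852, so P(H|E) = 1.6852/(1+1.6852) = 0.628.

P(H | E) ≈ 0.628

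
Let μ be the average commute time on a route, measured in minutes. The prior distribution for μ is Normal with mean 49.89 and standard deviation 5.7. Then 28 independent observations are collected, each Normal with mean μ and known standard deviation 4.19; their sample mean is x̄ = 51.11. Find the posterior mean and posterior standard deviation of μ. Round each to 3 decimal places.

Posterior mean ≈ 51.087; posterior SD ≈ 0.784

With known σ, the Normal prior is conjugate. Weight on the data is w = (n/σ²)/(n/σ² + 1/τ₀²) = 1.59489/(1.59489+0.0307787) = 0.98107.
Posterior mean = w·x̄ + (1−w)·μ₀ = 0.98107·51.11 + 0.018933·49.89 = 51.087. Posterior variance = 1/(1.59489+0.0307787) = 0.615133, so SD = 0.784.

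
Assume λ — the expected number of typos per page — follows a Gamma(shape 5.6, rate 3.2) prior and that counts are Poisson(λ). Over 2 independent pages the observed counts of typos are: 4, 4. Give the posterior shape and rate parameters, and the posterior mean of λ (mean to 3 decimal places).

Posterior: Gamma(shape=13.6, rate=5.2); mean ≈ 2.615

The Poisson likelihood adds the total count to the shape and the number of exposure periods to the rate. Here ∑xᵢ = 8 and n = 2, so shape 5.6→13.6 and rate 3.2→5.2.
E[λ | data] = 13.6/5.2 = 2.615.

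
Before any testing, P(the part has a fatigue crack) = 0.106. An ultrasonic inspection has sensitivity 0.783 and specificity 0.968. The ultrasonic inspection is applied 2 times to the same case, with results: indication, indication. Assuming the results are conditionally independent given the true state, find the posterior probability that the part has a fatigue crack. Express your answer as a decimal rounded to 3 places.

Posterior P(H) ≈ 0.986

With H the event that the part has a fatigue crack, the joint likelihood of the observed sequence is P(data|H) = 0.783·0.783 = 0.61309 and P(data|¬H) = 0.032·0.032 = 0.0010240.
Bayes: P(H|data) = 0.106·0.61309 / (0.106·0.61309 + 0.894·0.0010240) = 0.064987/0.065903 = 0.9861.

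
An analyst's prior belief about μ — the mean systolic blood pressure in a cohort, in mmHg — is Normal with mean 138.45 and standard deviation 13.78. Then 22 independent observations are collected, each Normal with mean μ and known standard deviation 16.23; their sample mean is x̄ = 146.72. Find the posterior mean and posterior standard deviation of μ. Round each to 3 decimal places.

Posterior mean ≈ 146.229; posterior SD ≈ 3.356

With known σ, the Normal prior is conjugate. Weight on the data is w = (n/σ²)/(n/σ² + 1/τ₀²) = 0.0835191/(0.0835191+0.00526625) = 0.94069.
Posterior mean = w·x̄ + (1−w)·μ₀ = 0.94069·146.72 + 0.059314·138.45 = 146.229. Posterior variance = 1/(0.0835191+0.00526625) = 11.2631, so SD = 3.356.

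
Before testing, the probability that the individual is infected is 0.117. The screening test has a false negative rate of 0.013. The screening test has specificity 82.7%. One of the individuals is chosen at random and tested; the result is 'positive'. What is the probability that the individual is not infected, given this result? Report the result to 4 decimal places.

P(¬H | E) ≈ 0.5695

Let H be the event that the individual is infected. P(H) = 0.117, so P(¬H) = 0.883. With E the 'positive' result, P(E|H) = 0.987 and P(E|¬H) = 0.173.
P(E) = 0.987·0.117 + 0.173·0.883 = 0.11548 + 0.15276 = 0.26824.
By Bayes' theorem, P(H|E) = 0.11548 / 0.26824 = 0.4305. Hence P(¬H|E) = 1 − 0.4305 = 0.5695.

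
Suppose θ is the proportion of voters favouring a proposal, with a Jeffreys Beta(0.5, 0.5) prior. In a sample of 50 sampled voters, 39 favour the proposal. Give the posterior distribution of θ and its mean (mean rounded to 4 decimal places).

Posterior: Beta(39.5, 11.5); mean ≈ 0.7745

Observing 39 successes and 11 failures updates Beta(0.5, 0.5) by adding the success and failure counts to the two shape parameters: α = 0.5+39 = 39.5, β = 0.5+11 = 11.5.
Posterior mean = α/(α+β) = 39.5/51 = 0.7745.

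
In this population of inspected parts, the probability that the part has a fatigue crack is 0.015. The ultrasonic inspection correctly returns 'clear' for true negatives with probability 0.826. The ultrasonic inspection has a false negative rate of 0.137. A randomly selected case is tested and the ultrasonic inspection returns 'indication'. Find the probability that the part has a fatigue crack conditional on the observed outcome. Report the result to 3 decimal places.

Write H for 'the part has a fatigue crack'. Prior odds H:¬H = 0.015/0.985 = 0.015228. For the 'indication' outcome, the likelihood ratio is 0.863/0.174 = 4.9598.
Posterior odds = 0.015228 × 4.9598 = 0.075529, so P(H|E) = 0.075529/(1+0.075529) = 0.070.

P(H | E) ≈ 0.070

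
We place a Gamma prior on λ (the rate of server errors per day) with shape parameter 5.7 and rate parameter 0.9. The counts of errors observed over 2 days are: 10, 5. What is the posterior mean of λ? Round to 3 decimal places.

Posterior mean ≈ 7.138

The Poisson likelihood adds the total count to the shape and the number of exposure periods to the rate. Here ∑xᵢ = 15 and n = 2, so shape 5.7→20.7 and rate 0.9→2.9.
Posterior mean = shape/rate = 20.7/2.9 = 7.138.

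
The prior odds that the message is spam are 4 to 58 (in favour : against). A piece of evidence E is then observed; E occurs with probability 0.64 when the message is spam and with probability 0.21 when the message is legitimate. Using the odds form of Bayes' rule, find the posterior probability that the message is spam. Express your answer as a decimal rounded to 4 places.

Posterior probability ≈ 0.1737

Prior odds = 4/58 = 0.068966. In log-odds, ln(0.068966) = -2.6741.
Add log likelihood ratio: ln(3.0476) = 1.1144.
Posterior log-odds = -1.5598, so posterior odds = exp(-1.5598) = 0.21018. Converting, P(H|E) = 0.21018/1.2102 = 0.1737.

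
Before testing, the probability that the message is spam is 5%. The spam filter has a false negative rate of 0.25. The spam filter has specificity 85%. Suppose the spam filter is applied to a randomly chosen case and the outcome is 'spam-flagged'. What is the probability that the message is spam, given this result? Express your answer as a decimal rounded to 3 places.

P(H | E) ≈ 0.208

Write H for 'the message is spam'. Prior odds H:¬H = 0.05/0.95 = 0.052632. For the 'spam-flagged' outcome, the likelihood ratio is 0.75/0.15 = 5.0000.
Posterior odds = 0.052632 × 5.0000 = 0.26316, so P(H|E) = 0.26316/(1+0.26316) = 0.208.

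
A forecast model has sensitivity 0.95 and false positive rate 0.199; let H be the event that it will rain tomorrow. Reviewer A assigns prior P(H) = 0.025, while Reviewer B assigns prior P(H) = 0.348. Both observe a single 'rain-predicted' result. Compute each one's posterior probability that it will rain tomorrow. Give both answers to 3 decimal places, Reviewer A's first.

Reviewer A: 0.109; Reviewer B: 0.718

P('+'|H) = 0.95, P('+'|¬H) = 0.199.
Reviewer A: numerator 0.95·0.025 = 0.023750; evidence = 0.023750+0.199·0.975 = 0.21777; posterior = 0.109.
Reviewer B: numerator 0.95·0.348 = 0.33060; evidence = 0.33060+0.199·0.652 = 0.46035; posterior = 0.718.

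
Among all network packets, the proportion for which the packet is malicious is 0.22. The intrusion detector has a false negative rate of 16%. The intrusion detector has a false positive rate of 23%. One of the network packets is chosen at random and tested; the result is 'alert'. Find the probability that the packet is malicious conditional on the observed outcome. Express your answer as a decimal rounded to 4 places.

P(H | E) ≈ 0.5074

Let H be the event that the packet is malicious. P(H) = 0.22, so P(¬H) = 0.78. With E the 'alert' result, P(E|H) = 0.84 and P(E|¬H) = 0.23.
P(E) = 0.84·0.22 + 0.23·0.78 = 0.18480 + 0.17940 = 0.36420.
By Bayes' theorem, P(H|E) = 0.18480 / 0.36420 = 0.5074.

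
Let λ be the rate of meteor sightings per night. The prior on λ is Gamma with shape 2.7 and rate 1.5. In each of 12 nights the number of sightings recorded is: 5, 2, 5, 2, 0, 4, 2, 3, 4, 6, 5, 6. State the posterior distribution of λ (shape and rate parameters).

Total count ∑xᵢ = 44 over n = 12 nights.
Gamma is conjugate to the Poisson likelihood: posterior is Gamma(shape = 2.7+44 = 46.7, rate = 1.5+12 = 13.5).

Posterior: Gamma(shape=46.7, rate=13.5)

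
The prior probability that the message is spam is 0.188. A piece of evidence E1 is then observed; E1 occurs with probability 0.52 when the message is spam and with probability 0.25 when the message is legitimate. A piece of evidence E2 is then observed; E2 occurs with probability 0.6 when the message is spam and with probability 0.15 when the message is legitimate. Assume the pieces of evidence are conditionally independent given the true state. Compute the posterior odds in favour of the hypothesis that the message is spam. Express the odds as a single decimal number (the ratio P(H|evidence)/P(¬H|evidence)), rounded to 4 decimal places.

Posterior odds ≈ 1.9263

Prior odds = 0.188/(1−0.188) = 0.23153. In log-odds, ln(0.23153) = -1.4631.
Add log likelihood ratios: ln(2.0800) + ln(4.0000) = 2.1187.
Posterior log-odds = 0.65560, so posterior odds = exp(0.65560) = 1.9263.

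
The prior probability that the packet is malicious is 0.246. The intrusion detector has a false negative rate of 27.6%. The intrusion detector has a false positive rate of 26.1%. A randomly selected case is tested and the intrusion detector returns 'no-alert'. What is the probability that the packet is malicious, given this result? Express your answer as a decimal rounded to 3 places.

Let H be the event that the packet is malicious. P(H) = 0.246, so P(¬H) = 0.754. With E the 'no-alert' result, P(E|H) = 0.276 and P(E|¬H) = 0.739.
P(E) = 0.276·0.246 + 0.739·0.754 = 0.067896 + 0.55721 = 0.62510.
By Bayes' theorem, P(H|E) = 0.067896 / 0.62510 = 0.109.

P(H | E) ≈ 0.109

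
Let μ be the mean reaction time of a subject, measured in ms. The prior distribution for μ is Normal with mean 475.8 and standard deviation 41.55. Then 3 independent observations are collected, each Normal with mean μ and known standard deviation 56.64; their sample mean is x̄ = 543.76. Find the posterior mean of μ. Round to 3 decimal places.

Prior precision 1/τ₀² = 1/41.55² = 0.00057924; data precision n/σ² = 3/56.64² = 0.00093514.
Posterior precision = 0.00057924 + 0.00093514 = 0.00151438.
Posterior mean = (0.00057924·475.8 + 0.00093514·543.76) / 0.00151438 = 517.766.

Posterior mean ≈ 517.766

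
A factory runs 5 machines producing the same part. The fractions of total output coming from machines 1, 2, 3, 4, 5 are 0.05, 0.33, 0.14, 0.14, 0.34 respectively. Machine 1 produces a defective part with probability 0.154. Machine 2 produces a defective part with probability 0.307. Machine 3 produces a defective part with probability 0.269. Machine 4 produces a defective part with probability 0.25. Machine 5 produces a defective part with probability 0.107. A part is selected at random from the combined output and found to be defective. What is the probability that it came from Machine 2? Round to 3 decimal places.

Tabulate prior·likelihood by source: [1] prior 0.05, lik 0.154, product 0.007700; [2] prior 0.33, lik 0.307, product 0.1013; [3] prior 0.14, lik 0.269, product 0.03766; [4] prior 0.14, lik 0.25, product 0.03500; [5] prior 0.34, lik 0.107, product 0.03638.
Normalizing constant = 0.21805; the posterior for Machine 2 is its product over the sum, 0.1013/0.21805 = 0.465.

Posterior probability ≈ 0.465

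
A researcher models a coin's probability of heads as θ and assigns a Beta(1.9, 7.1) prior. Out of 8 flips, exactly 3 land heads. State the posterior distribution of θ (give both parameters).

Posterior: Beta(4.9, 12.1)

The binomial likelihood is conjugate to the Beta prior: with 3 successes and 5 failures, the posterior is Beta(1.9+3, 7.1+5) = Beta(4.9, 12.1).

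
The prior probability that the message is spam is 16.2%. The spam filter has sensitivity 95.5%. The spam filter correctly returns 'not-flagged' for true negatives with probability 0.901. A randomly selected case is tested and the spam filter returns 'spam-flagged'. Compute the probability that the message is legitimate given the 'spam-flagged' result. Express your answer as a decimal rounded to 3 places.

P(¬H | E) ≈ 0.349

Let H be the event that the message is spam. P(H) = 0.162, so P(¬H) = 0.838. With E the 'spam-flagged' result, P(E|H) = 0.955 and P(E|¬H) = 0.099.
P(E) = 0.955·0.162 + 0.099·0.838 = 0.15471 + 0.082962 = 0.23767.
By Bayes' theorem, P(H|E) = 0.15471 / 0.23767 = 0.651. Hence P(¬H|E) = 1 − 0.651 = 0.349.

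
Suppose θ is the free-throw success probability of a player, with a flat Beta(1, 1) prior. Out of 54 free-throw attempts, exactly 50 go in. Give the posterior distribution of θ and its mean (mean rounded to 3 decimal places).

Observing 50 successes and 4 failures updates Beta(1, 1) by adding the success and failure counts to the two shape parameters: α = 1+50 = 51, β = 1+4 = 5.
E[θ | data] = 51/(51+5) = 0.911.

Posterior: Beta(51, 5); mean ≈ 0.911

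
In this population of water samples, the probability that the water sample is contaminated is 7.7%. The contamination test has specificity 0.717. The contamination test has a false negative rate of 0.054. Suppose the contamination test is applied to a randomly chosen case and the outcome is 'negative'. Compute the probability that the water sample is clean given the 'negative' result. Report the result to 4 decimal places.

P(¬H | E) ≈ 0.9938

Let H be the event that the water sample is contaminated. P(H) = 0.077, so P(¬H) = 0.923. With E the 'negative' result, P(E|H) = 0.054 and P(E|¬H) = 0.717.
P(E) = 0.054·0.077 + 0.717·0.923 = 0.0041580 + 0.66179 = 0.66595.
By Bayes' theorem, P(H|E) = 0.0041580 / 0.66595 = 0.0062. Hence P(¬H|E) = 1 − 0.0062 = 0.9938.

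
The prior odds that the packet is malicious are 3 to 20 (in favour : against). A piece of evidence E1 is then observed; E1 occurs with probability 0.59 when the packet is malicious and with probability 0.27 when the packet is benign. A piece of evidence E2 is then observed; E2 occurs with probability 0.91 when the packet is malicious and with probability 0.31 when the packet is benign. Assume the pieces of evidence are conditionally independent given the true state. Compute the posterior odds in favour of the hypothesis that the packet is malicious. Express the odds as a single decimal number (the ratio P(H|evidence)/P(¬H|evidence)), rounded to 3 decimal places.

Posterior odds ≈ 0.962

Prior odds = 3/20 = 0.15000.
Likelihood ratio for E1 = 0.59/0.27 = 2.1852.
Likelihood ratio for E2 = 0.91/0.31 = 2.9355.
Posterior odds = prior odds × LR₁ × LR₂ = 0.96219.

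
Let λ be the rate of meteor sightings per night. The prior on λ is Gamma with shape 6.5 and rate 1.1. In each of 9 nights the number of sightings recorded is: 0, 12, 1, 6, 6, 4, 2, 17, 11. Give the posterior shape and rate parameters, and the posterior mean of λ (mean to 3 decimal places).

Posterior: Gamma(shape=65.5, rate=10.1); mean ≈ 6.485

Total count ∑xᵢ = 59 over n = 9 nights.
Gamma is conjugate to the Poisson likelihood: posterior is Gamma(shape = 6.5+59 = 65.5, rate = 1.1+9 = 10.1).
Posterior mean = shape/rate = 65.5/10.1 = 6.485.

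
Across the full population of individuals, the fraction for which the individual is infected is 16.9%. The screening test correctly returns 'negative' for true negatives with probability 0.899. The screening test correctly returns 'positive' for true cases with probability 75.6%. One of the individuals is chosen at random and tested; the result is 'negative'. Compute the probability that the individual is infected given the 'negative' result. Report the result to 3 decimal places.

Write H for 'the individual is infected'. Prior odds H:¬H = 0.169/0.831 = 0.20337. For the 'negative' outcome, the likelihood ratio is 0.244/0.899 = 0.27141.
Posterior odds = 0.20337 × 0.27141 = 0.055197, so P(H|E) = 0.055197/(1+0.055197) = 0.052.

P(H | E) ≈ 0.052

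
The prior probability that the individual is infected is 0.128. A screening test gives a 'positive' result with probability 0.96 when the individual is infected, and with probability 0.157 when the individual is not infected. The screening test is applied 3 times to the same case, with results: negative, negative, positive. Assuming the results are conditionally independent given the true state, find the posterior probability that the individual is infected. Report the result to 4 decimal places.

Posterior P(H) ≈ 0.0020

With H the event that the individual is infected, the joint likelihood of the observed sequence is P(data|H) = 0.04·0.04·0.96 = 0.0015360 and P(data|¬H) = 0.843·0.843·0.157 = 0.11157.
Bayes: P(H|data) = 0.128·0.0015360 / (0.128·0.0015360 + 0.872·0.11157) = 0.00019661/0.097487 = 0.0020.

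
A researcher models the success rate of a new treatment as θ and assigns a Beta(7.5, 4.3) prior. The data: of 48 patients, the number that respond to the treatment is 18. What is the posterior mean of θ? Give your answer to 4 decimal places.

Observing 18 successes and 30 failures updates Beta(7.5, 4.3) by adding the success and failure counts to the two shape parameters: α = 7.5+18 = 25.5, β = 4.3+30 = 34.3.
Posterior mean = α/(α+β) = 25.5/59.8 = 0.4264.

Posterior mean ≈ 0.4264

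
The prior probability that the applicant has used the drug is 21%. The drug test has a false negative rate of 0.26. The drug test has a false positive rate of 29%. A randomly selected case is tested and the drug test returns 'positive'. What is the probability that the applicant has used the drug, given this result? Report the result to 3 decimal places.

Let H be the event that the applicant has used the drug. P(H) = 0.21, so P(¬H) = 0.79. With E the 'positive' result, P(E|H) = 0.74 and P(E|¬H) = 0.29.
P(E) = 0.74·0.21 + 0.29·0.79 = 0.15540 + 0.22910 = 0.38450.
By Bayes' theorem, P(H|E) = 0.15540 / 0.38450 = 0.404.

P(H | E) ≈ 0.404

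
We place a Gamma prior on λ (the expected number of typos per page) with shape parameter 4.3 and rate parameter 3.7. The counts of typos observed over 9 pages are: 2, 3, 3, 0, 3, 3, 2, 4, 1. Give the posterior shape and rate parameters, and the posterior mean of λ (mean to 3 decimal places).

The Poisson likelihood adds the total count to the shape and the number of exposure periods to the rate. Here ∑xᵢ = 21 and n = 9, so shape 4.3→25.3 and rate 3.7→12.7.
E[λ | data] = 25.3/12.7 = 1.992.

Posterior: Gamma(shape=25.3, rate=12.7); mean ≈ 1.992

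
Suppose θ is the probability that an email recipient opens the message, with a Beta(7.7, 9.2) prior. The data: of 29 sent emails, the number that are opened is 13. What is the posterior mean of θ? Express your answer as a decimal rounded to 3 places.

Observing 13 successes and 16 failures updates Beta(7.7, 9.2) by adding the success and failure counts to the two shape parameters: α = 7.7+13 = 20.7, β = 9.2+16 = 25.2.
Posterior mean = α/(α+β) = 20.7/45.9 = 0.451.

Posterior mean ≈ 0.451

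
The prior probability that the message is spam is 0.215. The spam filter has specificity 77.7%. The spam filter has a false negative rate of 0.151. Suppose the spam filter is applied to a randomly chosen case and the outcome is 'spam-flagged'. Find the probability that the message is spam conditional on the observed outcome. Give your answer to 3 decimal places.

Let H be the event that the message is spam. P(H) = 0.215, so P(¬H) = 0.785. With E the 'spam-flagged' result, P(E|H) = 0.849 and P(E|¬H) = 0.223.
P(E) = 0.849·0.215 + 0.223·0.785 = 0.18254 + 0.17506 = 0.35759.
By Bayes' theorem, P(H|E) = 0.18254 / 0.35759 = 0.510.

P(H | E) ≈ 0.510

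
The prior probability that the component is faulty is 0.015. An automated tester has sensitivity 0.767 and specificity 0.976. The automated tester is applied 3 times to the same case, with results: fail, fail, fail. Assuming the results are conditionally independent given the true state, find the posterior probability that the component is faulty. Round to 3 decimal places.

Posterior P(H) ≈ 0.998

With H the event that the component is faulty, the joint likelihood of the observed sequence is P(data|H) = 0.767·0.767·0.767 = 0.45122 and P(data|¬H) = 0.024·0.024·0.024 = 0.00001382.
Bayes: P(H|data) = 0.015·0.45122 / (0.015·0.45122 + 0.985·0.00001382) = 0.0067683/0.0067819 = 0.9980.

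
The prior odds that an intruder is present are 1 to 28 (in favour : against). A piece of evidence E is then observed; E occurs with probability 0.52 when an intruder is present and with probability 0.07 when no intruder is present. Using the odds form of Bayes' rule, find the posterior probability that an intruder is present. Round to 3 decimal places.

Posterior probability ≈ 0.210

Prior odds = 1/28 = 0.035714. In log-odds, ln(0.035714) = -3.3322.
Add log likelihood ratio: ln(7.4286) = 2.0053.
Posterior log-odds = -1.3269, so posterior odds = exp(-1.3269) = 0.26531. Converting, P(H|E) = 0.26531/1.2653 = 0.210.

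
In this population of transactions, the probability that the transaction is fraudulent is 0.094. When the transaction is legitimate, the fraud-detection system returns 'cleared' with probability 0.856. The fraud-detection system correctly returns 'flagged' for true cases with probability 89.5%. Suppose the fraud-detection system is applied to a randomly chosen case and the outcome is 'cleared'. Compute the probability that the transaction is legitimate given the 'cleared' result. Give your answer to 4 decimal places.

P(¬H | E) ≈ 0.9874

Let H be the event that the transaction is fraudulent. P(H) = 0.094, so P(¬H) = 0.906. With E the 'cleared' result, P(E|H) = 0.105 and P(E|¬H) = 0.856.
P(E) = 0.105·0.094 + 0.856·0.906 = 0.0098700 + 0.77554 = 0.78541.
By Bayes' theorem, P(H|E) = 0.0098700 / 0.78541 = 0.0126. Hence P(¬H|E) = 1 − 0.0126 = 0.9874.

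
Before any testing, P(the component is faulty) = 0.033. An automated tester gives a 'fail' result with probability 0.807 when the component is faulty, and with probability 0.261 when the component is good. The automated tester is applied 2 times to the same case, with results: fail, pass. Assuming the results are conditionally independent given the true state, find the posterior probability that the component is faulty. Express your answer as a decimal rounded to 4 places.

With H the event that the component is faulty, the joint likelihood of the observed sequence is P(data|H) = 0.807·0.193 = 0.15575 and P(data|¬H) = 0.261·0.739 = 0.19288.
Bayes: P(H|data) = 0.033·0.15575 / (0.033·0.15575 + 0.967·0.19288) = 0.0051398/0.19165 = 0.0268.

Posterior P(H) ≈ 0.0268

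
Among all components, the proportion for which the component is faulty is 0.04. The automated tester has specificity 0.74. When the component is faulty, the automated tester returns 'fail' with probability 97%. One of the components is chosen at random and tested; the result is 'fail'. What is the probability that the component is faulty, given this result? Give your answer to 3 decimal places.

P(H | E) ≈ 0.135

Write H for 'the component is faulty'. Prior odds H:¬H = 0.04/0.96 = 0.041667. For the 'fail' outcome, the likelihood ratio is 0.97/0.26 = 3.7308.
Posterior odds = 0.041667 × 3.7308 = 0.15545, so P(H|E) = 0.15545/(1+0.15545) = 0.135.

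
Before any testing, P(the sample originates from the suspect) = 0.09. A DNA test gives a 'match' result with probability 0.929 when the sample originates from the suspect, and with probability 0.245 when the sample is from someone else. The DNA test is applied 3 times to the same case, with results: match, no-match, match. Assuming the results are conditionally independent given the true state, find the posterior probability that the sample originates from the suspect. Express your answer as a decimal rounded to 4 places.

Posterior P(H) ≈ 0.1180

With H the event that the sample originates from the suspect, the joint likelihood of the observed sequence is P(data|H) = 0.929·0.071·0.929 = 0.061276 and P(data|¬H) = 0.245·0.755·0.245 = 0.045319.
Bayes: P(H|data) = 0.09·0.061276 / (0.09·0.061276 + 0.91·0.045319) = 0.0055148/0.046755 = 0.1180.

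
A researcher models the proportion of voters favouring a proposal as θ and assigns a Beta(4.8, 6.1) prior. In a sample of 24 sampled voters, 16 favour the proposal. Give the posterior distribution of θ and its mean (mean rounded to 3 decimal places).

Posterior: Beta(20.8, 14.1); mean ≈ 0.596

The binomial likelihood is conjugate to the Beta prior: with 16 successes and 8 failures, the posterior is Beta(4.8+16, 6.1+8) = Beta(20.8, 14.1).
Posterior mean = α/(α+β) = 20.8/34.9 = 0.596.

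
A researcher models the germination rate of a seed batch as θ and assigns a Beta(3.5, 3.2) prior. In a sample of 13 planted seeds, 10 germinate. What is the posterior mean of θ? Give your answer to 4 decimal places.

Posterior mean ≈ 0.6853

The binomial likelihood is conjugate to the Beta prior: with 10 successes and 3 failures, the posterior is Beta(3.5+10, 3.2+3) = Beta(13.5, 6.2).
Posterior mean = α/(α+β) = 13.5/19.7 = 0.6853.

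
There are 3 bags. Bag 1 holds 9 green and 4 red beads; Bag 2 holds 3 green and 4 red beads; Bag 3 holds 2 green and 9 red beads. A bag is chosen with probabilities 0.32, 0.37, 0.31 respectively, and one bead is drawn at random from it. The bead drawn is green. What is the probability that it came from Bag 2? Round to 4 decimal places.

Posterior probability ≈ 0.3633

P(green|Bag 1) = 0.6923; P(green|Bag 2) = 0.4286; P(green|Bag 3) = 0.1818.
Prior × likelihood for each source: 0.32·0.6923=0.2215, 0.37·0.4286=0.1586, 0.31·0.1818=0.05636. Summing gives P(green) = 0.43647.
P(Bag 2 | green) = 0.1586 / 0.43647 = 0.3633.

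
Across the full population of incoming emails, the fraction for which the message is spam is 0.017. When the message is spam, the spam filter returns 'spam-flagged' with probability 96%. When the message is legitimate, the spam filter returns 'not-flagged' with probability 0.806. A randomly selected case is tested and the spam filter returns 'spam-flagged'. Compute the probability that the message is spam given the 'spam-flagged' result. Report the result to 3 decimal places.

Write H for 'the message is spam'. Prior odds H:¬H = 0.017/0.983 = 0.017294. For the 'spam-flagged' outcome, the likelihood ratio is 0.96/0.194 = 4.9485.
Posterior odds = 0.017294 × 4.9485 = 0.085579, so P(H|E) = 0.085579/(1+0.085579) = 0.079.

P(H | E) ≈ 0.079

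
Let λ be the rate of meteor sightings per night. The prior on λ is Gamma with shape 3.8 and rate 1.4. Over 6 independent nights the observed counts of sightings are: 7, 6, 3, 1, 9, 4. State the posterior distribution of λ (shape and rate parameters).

Posterior: Gamma(shape=33.8, rate=7.4)

Total count ∑xᵢ = 30 over n = 6 nights.
Gamma is conjugate to the Poisson likelihood: posterior is Gamma(shape = 3.8+30 = 33.8, rate = 1.4+6 = 7.4).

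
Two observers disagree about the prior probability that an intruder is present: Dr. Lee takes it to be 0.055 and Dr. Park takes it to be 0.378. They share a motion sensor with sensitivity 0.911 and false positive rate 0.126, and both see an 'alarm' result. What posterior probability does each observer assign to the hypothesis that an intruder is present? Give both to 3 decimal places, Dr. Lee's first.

P('+'|H) = 0.911, P('+'|¬H) = 0.126.
Dr. Lee: numerator 0.911·0.055 = 0.050105; evidence = 0.050105+0.126·0.945 = 0.16917; posterior = 0.296.
Dr. Park: numerator 0.911·0.378 = 0.34436; evidence = 0.34436+0.126·0.622 = 0.42273; posterior = 0.815.

Dr. Lee: 0.296; Dr. Park: 0.815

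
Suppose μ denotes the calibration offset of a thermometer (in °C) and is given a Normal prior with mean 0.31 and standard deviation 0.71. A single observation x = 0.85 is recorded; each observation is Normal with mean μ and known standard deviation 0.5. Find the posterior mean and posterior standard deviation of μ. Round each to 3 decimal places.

With known σ, the Normal prior is conjugate. Weight on the data is w = (n/σ²)/(n/σ² + 1/τ₀²) = 4.00000/(4.00000+1.98373) = 0.66848.
Posterior mean = w·x̄ + (1−w)·μ₀ = 0.66848·0.85 + 0.33152·0.31 = 0.671. Posterior variance = 1/(4.00000+1.98373) = 0.167120, so SD = 0.409.

Posterior mean ≈ 0.671; posterior SD ≈ 0.409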